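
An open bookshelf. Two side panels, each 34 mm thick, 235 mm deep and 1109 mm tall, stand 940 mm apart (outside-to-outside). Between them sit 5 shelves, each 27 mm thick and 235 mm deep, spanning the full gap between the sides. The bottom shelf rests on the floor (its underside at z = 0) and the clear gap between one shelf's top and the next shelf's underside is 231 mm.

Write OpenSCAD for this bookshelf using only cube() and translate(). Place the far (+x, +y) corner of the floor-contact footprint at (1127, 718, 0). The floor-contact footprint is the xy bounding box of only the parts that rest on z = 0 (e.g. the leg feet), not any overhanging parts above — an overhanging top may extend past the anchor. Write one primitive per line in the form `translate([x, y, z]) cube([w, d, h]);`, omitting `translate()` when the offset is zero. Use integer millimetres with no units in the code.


translate([187, 483, 0]) cube([34, 235, 1109]);
translate([1093, 483, 0]) cube([34, 235, 1109]);
translate([221, 483, 0]) cube([872, 235, 27]);
translate([221, 483, 258]) cube([872, 235, 27]);
translate([221, 483, 516]) cube([872, 235, 27]);
translate([221, 483, 774]) cube([872, 235, 27]);
translate([221, 483, 1032]) cube([872, 235, 27]);


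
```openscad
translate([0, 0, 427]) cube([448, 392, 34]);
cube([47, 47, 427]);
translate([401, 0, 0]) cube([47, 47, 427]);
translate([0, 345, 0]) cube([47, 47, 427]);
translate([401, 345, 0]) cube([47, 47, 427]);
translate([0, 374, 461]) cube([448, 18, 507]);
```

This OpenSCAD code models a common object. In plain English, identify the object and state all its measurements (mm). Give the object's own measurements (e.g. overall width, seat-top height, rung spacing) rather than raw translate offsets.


A chair. The seat is a 448×392×34 mm slab with its top at z = 461 mm, on four 47×47 mm corner legs (flush with the seat edges, standing on z = 0). A flat backrest 18 mm thick, 507 mm tall, spans the full seat width and rises from the seat top along its +y edge, rear face flush with the rear of the seat.


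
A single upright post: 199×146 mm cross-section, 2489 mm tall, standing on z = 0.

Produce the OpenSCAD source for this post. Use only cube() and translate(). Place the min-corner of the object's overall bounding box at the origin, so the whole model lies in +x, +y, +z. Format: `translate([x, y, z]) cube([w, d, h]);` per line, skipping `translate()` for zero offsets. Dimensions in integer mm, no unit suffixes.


cube([199, 146, 2489]);


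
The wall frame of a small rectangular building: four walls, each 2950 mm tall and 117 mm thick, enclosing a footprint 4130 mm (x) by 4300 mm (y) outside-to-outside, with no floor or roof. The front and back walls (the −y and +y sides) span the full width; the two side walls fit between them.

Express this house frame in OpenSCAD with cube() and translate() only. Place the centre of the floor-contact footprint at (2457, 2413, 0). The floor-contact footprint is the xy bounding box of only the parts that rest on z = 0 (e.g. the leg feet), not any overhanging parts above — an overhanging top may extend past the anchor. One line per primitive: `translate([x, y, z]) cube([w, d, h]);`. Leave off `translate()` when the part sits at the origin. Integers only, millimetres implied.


translate([392, 263, 0]) cube([4130, 117, 2950]);
translate([392, 4446, 0]) cube([4130, 117, 2950]);
translate([392, 380, 0]) cube([117, 4066, 2950]);
translate([4405, 380, 0]) cube([117, 4066, 2950]);


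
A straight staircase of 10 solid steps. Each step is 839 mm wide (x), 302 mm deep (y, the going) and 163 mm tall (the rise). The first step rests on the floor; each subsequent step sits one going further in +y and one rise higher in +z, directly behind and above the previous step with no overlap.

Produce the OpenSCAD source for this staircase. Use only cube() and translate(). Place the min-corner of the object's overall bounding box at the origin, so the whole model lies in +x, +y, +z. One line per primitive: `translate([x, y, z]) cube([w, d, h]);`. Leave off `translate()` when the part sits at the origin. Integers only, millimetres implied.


cube([839, 302, 163]);
translate([0, 302, 163]) cube([839, 302, 163]);
translate([0, 604, 326]) cube([839, 302, 163]);
translate([0, 906, 489]) cube([839, 302, 163]);
translate([0, 1208, 652]) cube([839, 302, 163]);
translate([0, 1510, 815]) cube([839, 302, 163]);
translate([0, 1812, 978]) cube([839, 302, 163]);
translate([0, 2114, 1141]) cube([839, 302, 163]);
translate([0, 2416, 1304]) cube([839, 302, 163]);
translate([0, 2718, 1467]) cube([839, 302, 163]);


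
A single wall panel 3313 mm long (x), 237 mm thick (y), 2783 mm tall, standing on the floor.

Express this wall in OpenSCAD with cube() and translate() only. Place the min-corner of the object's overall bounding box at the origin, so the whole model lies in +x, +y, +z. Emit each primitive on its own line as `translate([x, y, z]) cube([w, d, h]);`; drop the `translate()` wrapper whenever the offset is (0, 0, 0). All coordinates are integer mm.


cube([3313, 237, 2783]);


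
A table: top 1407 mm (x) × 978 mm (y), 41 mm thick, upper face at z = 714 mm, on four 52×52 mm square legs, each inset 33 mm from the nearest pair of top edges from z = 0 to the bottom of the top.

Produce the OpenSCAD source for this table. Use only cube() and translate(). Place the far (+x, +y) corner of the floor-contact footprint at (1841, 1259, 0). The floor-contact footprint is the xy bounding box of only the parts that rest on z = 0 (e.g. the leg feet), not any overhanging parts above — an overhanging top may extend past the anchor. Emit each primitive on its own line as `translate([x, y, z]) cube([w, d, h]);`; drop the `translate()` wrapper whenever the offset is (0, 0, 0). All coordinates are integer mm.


translate([467, 314, 673]) cube([1407, 978, 41]);
translate([500, 347, 0]) cube([52, 52, 673]);
translate([1789, 347, 0]) cube([52, 52, 673]);
translate([500, 1207, 0]) cube([52, 52, 673]);
translate([1789, 1207, 0]) cube([52, 52, 673]);


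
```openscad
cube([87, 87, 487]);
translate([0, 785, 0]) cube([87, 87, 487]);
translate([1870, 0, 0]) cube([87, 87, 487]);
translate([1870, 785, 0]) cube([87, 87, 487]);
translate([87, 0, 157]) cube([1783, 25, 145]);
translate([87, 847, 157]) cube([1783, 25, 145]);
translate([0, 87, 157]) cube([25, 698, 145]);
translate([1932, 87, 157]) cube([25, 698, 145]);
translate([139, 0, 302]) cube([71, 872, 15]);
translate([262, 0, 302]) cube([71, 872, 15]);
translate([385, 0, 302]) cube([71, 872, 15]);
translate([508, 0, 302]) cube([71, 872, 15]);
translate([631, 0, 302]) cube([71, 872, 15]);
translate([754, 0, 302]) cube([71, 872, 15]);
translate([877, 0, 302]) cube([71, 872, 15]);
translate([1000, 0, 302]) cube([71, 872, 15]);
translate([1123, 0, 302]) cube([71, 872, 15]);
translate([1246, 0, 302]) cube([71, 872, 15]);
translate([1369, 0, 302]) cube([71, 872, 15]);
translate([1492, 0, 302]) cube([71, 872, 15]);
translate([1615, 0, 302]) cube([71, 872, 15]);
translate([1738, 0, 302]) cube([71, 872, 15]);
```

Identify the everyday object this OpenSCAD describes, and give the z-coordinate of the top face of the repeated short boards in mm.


A bed frame. The slat-top height is 317 mm.

Four posts, four rails, and a row of slats — a bed frame. Slats sit on the rails at z = 157 + 145 = 302; with slat thickness 15, the top is 317 mm.


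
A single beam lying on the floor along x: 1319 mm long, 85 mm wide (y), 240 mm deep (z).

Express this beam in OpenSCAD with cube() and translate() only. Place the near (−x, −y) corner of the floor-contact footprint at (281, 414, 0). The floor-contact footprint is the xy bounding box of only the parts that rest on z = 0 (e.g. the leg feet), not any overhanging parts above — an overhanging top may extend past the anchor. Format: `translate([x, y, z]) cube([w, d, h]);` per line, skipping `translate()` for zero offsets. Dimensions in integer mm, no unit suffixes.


translate([281, 414, 0]) cube([1319, 85, 240]);


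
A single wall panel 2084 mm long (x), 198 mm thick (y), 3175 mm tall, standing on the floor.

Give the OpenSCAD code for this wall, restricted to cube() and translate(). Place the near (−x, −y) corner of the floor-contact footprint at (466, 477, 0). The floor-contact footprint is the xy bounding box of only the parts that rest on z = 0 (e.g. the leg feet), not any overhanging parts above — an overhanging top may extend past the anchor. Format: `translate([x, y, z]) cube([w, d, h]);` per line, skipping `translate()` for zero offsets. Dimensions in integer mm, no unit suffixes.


translate([466, 477, 0]) cube([2084, 198, 3175]);


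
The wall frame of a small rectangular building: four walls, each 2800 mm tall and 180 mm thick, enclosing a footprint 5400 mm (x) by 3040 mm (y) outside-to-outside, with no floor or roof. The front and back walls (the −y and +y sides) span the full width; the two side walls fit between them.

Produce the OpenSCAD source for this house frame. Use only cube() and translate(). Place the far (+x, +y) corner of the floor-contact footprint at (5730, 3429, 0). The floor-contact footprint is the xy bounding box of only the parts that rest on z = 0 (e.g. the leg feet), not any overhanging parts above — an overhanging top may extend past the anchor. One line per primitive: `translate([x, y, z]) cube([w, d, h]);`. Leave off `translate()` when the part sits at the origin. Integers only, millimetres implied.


translate([330, 389, 0]) cube([5400, 180, 2800]);
translate([330, 3249, 0]) cube([5400, 180, 2800]);
translate([330, 569, 0]) cube([180, 2680, 2800]);
translate([5550, 569, 0]) cube([180, 2680, 2800]);


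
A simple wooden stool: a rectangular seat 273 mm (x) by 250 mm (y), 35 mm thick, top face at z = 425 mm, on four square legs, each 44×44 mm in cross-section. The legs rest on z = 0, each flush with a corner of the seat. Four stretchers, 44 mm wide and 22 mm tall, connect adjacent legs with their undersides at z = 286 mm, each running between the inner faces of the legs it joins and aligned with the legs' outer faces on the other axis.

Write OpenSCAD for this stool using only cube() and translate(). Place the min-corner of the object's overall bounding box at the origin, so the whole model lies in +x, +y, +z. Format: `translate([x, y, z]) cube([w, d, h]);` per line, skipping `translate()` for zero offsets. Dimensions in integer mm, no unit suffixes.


// leg_h = 425 - 35 = 390
// stretcher span = 273 - 2*44 = 185
translate([0, 0, 390]) cube([273, 250, 35]);
cube([44, 44, 390]);
translate([229, 0, 0]) cube([44, 44, 390]);
translate([0, 206, 0]) cube([44, 44, 390]);
translate([229, 206, 0]) cube([44, 44, 390]);
translate([44, 0, 286]) cube([185, 44, 22]);
translate([44, 206, 286]) cube([185, 44, 22]);
translate([0, 44, 286]) cube([44, 162, 22]);
translate([229, 44, 286]) cube([44, 162, 22]);


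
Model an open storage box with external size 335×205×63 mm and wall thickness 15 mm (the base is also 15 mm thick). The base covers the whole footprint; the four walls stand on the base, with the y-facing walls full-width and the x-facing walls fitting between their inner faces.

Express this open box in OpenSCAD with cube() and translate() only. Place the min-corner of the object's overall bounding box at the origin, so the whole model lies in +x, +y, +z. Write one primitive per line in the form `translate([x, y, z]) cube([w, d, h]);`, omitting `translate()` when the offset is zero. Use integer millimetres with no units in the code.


cube([335, 205, 15]);
translate([0, 0, 15]) cube([335, 15, 48]);
translate([0, 190, 15]) cube([335, 15, 48]);
translate([0, 15, 15]) cube([15, 175, 48]);
translate([320, 15, 15]) cube([15, 175, 48]);


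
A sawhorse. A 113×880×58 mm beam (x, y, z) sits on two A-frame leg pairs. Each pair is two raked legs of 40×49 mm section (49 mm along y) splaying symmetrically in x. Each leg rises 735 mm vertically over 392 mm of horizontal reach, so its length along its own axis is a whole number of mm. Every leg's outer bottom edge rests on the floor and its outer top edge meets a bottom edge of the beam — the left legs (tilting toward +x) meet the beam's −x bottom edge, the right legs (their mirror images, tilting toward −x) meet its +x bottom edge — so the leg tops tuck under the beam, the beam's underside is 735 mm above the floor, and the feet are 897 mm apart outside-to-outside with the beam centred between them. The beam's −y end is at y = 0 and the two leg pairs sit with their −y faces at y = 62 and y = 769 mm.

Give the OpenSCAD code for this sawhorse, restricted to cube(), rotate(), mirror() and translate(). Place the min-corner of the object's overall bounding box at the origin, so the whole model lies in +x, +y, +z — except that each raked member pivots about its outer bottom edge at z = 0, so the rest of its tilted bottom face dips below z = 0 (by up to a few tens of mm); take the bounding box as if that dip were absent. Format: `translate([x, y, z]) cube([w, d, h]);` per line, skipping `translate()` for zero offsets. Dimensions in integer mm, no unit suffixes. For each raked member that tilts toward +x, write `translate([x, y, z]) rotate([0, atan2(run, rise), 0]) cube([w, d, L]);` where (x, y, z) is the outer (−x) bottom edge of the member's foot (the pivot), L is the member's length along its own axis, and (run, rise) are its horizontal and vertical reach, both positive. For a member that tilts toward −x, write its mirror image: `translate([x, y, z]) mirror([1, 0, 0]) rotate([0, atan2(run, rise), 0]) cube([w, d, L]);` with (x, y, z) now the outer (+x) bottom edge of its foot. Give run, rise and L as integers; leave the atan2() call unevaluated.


translate([392, 0, 735]) cube([113, 880, 58]);
translate([0, 62, 0]) rotate([0, atan2(392, 735), 0]) cube([40, 49, 833]);
translate([897, 62, 0]) mirror([1, 0, 0]) rotate([0, atan2(392, 735), 0]) cube([40, 49, 833]);
translate([0, 769, 0]) rotate([0, atan2(392, 735), 0]) cube([40, 49, 833]);
translate([897, 769, 0]) mirror([1, 0, 0]) rotate([0, atan2(392, 735), 0]) cube([40, 49, 833]);


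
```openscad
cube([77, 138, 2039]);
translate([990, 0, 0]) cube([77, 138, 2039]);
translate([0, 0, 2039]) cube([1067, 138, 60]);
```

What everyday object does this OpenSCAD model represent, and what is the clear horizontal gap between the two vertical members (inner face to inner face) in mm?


A door frame. The clear opening width is 913 mm.

Two 2039 mm tall posts with a header on top — a door frame. The left jamb is 77 mm wide at x = 0; the right jamb starts at x = 990. The clear opening is 990 − 77 = 913 mm.


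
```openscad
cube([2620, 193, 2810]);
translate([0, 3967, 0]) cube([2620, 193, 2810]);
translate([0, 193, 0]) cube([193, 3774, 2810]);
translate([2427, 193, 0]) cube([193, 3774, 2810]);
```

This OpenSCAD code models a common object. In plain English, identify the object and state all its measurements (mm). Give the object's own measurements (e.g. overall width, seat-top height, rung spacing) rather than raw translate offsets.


The wall frame of a small rectangular building: four walls, each 2810 mm tall and 193 mm thick, enclosing a footprint 2620 mm (x) by 4160 mm (y) outside-to-outside, with no floor or roof. The front and back walls (the −y and +y sides) span the full width; the two side walls fit between them.


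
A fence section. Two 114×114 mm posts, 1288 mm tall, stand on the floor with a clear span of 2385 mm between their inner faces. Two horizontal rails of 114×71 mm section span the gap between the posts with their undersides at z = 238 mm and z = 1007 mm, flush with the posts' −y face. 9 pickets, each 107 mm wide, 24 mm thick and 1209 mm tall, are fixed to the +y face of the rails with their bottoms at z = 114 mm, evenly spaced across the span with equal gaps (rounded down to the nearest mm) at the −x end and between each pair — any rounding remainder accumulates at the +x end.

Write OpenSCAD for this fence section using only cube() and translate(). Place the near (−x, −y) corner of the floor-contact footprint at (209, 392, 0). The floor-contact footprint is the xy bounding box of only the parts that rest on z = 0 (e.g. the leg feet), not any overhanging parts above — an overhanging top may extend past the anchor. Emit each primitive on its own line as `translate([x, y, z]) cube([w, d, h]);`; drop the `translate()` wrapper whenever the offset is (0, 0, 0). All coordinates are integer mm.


translate([209, 392, 0]) cube([114, 114, 1288]);
translate([2708, 392, 0]) cube([114, 114, 1288]);
translate([323, 392, 238]) cube([2385, 114, 71]);
translate([323, 392, 1007]) cube([2385, 114, 71]);
translate([465, 506, 114]) cube([107, 24, 1209]);
translate([714, 506, 114]) cube([107, 24, 1209]);
translate([963, 506, 114]) cube([107, 24, 1209]);
translate([1212, 506, 114]) cube([107, 24, 1209]);
translate([1461, 506, 114]) cube([107, 24, 1209]);
translate([1710, 506, 114]) cube([107, 24, 1209]);
translate([1959, 506, 114]) cube([107, 24, 1209]);
translate([2208, 506, 114]) cube([107, 24, 1209]);
translate([2457, 506, 114]) cube([107, 24, 1209]);


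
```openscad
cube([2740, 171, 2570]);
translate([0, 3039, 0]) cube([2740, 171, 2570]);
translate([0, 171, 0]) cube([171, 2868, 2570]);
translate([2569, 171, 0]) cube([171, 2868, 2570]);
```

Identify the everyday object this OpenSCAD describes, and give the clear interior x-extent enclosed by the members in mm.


A house (or room) frame. The interior width is 2398 mm.

Four 2570 mm walls enclosing a rectangle with no floor or roof — a room or house frame. Outside width is 2740 mm and wall thickness is 171 mm, so the interior width is 2740 − 2 × 171 = 2398 mm.


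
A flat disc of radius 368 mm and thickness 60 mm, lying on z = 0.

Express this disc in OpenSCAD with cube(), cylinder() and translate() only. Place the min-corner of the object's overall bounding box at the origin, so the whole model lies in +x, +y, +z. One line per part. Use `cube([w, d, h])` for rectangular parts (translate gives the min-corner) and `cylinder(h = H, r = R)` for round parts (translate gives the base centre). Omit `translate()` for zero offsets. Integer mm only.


translate([368, 368, 0]) cylinder(h = 60, r = 368);


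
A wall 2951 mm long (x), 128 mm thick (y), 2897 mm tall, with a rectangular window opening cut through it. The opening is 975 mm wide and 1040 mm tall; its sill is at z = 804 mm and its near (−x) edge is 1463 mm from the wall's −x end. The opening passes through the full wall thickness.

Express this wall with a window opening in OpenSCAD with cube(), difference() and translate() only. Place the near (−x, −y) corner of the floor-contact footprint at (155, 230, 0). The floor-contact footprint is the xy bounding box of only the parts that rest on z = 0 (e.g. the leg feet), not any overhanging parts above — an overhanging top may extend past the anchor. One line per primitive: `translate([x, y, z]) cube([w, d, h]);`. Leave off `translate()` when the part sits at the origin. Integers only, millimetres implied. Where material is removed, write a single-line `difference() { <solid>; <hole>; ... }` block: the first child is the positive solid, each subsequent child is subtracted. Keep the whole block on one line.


difference() { translate([155, 230, 0]) cube([2951, 128, 2897]); translate([1618, 230, 804]) cube([975, 128, 1040]); }


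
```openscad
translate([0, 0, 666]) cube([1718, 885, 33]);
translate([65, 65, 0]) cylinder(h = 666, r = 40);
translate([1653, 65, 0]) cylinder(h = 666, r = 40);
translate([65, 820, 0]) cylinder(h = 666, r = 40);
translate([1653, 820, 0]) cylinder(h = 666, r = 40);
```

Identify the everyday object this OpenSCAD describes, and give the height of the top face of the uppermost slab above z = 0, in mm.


A table. The table height is 699 mm.

A 1718×885×33 slab sits at z = 666 on four Ø80 mm round legs — a table. The top surface is at 666 + 33 = 699 mm.


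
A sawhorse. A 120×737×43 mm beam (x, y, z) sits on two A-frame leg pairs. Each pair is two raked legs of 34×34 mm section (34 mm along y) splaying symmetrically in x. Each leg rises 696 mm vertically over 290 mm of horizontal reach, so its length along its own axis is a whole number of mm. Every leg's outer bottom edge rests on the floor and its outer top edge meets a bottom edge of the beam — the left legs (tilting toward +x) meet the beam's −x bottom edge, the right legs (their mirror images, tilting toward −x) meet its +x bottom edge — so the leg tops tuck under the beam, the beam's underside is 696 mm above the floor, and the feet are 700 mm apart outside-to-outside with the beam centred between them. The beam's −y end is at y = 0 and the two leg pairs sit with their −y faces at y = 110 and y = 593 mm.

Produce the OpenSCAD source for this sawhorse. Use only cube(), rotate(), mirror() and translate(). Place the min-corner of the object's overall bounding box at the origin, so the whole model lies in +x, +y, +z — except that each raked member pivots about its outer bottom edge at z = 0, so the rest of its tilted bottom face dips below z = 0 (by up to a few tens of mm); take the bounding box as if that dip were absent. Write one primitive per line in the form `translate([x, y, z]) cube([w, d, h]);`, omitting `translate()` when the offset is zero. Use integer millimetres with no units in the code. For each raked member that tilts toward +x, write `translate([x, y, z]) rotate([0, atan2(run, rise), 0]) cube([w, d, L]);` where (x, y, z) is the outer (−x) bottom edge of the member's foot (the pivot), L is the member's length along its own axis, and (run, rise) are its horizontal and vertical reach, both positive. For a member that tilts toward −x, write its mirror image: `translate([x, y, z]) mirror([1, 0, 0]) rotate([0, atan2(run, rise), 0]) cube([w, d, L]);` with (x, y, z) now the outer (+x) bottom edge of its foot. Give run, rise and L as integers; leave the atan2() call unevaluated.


translate([290, 0, 696]) cube([120, 737, 43]);
translate([0, 110, 0]) rotate([0, atan2(290, 696), 0]) cube([34, 34, 754]);
translate([700, 110, 0]) mirror([1, 0, 0]) rotate([0, atan2(290, 696), 0]) cube([34, 34, 754]);
translate([0, 593, 0]) rotate([0, atan2(290, 696), 0]) cube([34, 34, 754]);
translate([700, 593, 0]) mirror([1, 0, 0]) rotate([0, atan2(290, 696), 0]) cube([34, 34, 754]);


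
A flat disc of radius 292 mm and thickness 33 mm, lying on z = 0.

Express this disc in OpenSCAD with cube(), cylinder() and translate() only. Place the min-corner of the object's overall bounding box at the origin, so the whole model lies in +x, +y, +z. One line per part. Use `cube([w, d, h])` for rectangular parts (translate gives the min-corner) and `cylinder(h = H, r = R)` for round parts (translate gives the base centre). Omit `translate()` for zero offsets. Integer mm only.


translate([292, 292, 0]) cylinder(h = 33, r = 292);


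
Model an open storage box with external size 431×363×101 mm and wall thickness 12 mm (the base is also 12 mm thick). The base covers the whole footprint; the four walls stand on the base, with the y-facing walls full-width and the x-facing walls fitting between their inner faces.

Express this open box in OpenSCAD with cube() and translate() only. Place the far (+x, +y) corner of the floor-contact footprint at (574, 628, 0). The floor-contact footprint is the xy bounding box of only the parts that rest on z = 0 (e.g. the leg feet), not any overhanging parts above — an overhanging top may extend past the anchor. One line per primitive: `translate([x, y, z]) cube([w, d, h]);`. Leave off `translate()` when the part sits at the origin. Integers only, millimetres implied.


translate([143, 265, 0]) cube([431, 363, 12]);
translate([143, 265, 12]) cube([431, 12, 89]);
translate([143, 616, 12]) cube([431, 12, 89]);
translate([143, 277, 12]) cube([12, 339, 89]);
translate([562, 277, 12]) cube([12, 339, 89]);


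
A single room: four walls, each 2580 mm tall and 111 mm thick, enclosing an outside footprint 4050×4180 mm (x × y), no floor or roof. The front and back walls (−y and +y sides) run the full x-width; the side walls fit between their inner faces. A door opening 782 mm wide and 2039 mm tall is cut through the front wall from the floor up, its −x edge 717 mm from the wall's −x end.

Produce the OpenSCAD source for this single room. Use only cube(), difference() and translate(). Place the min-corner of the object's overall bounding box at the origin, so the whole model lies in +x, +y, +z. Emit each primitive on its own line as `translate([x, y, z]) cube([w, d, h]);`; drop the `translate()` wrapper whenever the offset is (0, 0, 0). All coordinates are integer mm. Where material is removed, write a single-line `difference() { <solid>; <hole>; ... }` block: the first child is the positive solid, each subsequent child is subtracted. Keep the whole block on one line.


difference() { cube([4050, 111, 2580]); translate([717, 0, 0]) cube([782, 111, 2039]); }
translate([0, 4069, 0]) cube([4050, 111, 2580]);
translate([0, 111, 0]) cube([111, 3958, 2580]);
translate([3939, 111, 0]) cube([111, 3958, 2580]);


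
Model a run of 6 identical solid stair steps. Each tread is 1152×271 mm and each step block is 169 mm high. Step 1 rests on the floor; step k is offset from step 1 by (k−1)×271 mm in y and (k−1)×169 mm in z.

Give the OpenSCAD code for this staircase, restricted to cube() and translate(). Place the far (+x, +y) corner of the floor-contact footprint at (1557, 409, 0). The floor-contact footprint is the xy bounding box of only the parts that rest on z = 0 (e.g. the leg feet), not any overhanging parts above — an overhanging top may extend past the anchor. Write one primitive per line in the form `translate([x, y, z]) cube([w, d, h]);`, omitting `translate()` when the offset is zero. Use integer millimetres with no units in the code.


translate([405, 138, 0]) cube([1152, 271, 169]);
translate([405, 409, 169]) cube([1152, 271, 169]);
translate([405, 680, 338]) cube([1152, 271, 169]);
translate([405, 951, 507]) cube([1152, 271, 169]);
translate([405, 1222, 676]) cube([1152, 271, 169]);
translate([405, 1493, 845]) cube([1152, 271, 169]);


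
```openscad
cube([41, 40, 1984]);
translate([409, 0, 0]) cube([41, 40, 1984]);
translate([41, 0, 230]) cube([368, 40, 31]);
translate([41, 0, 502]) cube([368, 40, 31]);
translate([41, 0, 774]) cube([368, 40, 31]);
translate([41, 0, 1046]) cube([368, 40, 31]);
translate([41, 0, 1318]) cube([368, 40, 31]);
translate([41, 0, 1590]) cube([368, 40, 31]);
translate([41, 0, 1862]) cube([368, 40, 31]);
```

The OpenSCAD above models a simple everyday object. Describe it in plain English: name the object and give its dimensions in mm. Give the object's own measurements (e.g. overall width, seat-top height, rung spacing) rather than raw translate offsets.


A straight ladder. Two 41×40 mm vertical rails, 1984 mm tall, stand 450 mm apart (outside-to-outside) with their front faces coplanar on the −y side. 7 rungs, each 40 mm deep and 31 mm tall, span between the inner faces of the rails, front faces flush with the rails. The lowest rung's underside is at z = 230 mm and rungs are spaced 272 mm apart (underside to underside).


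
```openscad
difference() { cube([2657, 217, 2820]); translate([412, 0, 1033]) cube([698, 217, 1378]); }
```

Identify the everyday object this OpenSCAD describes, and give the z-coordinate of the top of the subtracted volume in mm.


A wall with a window opening. The window head height is 2411 mm.

A wall with a rectangular opening subtracted — a window. Sill at z = 1033, opening 1378 mm tall, so the head is at 1033 + 1378 = 2411 mm.


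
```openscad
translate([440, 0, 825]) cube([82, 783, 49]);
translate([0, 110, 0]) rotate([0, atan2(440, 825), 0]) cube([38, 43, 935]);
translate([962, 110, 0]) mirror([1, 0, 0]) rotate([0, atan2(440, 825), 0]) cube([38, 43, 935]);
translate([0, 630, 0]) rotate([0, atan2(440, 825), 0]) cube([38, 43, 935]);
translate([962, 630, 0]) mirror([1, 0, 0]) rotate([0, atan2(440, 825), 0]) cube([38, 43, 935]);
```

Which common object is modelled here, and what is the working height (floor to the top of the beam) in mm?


A sawhorse. The overall height is 874 mm.

A beam across two mirrored pairs of raked legs — a sawhorse. The beam's underside is at z = 825 (matching the legs' vertical rise in atan2(440, 825)) and the beam is 49 mm tall, so its top is at 825 + 49 = 874 mm. The raked legs top out at the beam's underside, so that is the highest point.


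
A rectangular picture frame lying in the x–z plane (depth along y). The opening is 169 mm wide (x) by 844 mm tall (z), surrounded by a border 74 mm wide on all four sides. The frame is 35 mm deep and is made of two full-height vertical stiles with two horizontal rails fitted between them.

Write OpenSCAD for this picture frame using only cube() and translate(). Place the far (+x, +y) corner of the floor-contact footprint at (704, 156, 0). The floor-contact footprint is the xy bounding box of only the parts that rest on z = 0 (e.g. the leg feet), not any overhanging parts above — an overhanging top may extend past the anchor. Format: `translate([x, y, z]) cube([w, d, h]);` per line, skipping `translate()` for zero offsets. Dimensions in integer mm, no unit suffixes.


translate([387, 121, 0]) cube([74, 35, 992]);
translate([630, 121, 0]) cube([74, 35, 992]);
translate([461, 121, 0]) cube([169, 35, 74]);
translate([461, 121, 918]) cube([169, 35, 74]);


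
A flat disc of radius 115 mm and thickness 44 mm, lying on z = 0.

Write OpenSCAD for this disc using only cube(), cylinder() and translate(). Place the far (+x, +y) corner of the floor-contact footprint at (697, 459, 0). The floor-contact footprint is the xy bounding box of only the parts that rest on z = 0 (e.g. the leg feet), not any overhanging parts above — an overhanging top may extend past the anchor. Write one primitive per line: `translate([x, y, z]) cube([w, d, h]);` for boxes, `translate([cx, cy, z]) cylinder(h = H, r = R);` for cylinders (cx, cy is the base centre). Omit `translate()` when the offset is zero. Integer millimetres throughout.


translate([582, 344, 0]) cylinder(h = 44, r = 115);


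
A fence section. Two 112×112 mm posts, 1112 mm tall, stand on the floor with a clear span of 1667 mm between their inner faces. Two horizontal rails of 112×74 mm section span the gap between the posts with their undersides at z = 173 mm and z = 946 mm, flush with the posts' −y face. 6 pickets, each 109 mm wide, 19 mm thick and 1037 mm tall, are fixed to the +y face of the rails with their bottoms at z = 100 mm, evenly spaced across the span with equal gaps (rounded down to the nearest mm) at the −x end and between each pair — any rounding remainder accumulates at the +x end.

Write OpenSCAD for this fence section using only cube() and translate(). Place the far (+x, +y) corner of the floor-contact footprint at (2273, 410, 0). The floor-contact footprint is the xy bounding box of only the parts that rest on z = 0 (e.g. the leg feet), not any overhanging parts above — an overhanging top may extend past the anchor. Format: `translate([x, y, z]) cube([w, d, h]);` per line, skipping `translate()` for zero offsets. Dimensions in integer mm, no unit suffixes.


translate([382, 298, 0]) cube([112, 112, 1112]);
translate([2161, 298, 0]) cube([112, 112, 1112]);
translate([494, 298, 173]) cube([1667, 112, 74]);
translate([494, 298, 946]) cube([1667, 112, 74]);
translate([638, 410, 100]) cube([109, 19, 1037]);
translate([891, 410, 100]) cube([109, 19, 1037]);
translate([1144, 410, 100]) cube([109, 19, 1037]);
translate([1397, 410, 100]) cube([109, 19, 1037]);
translate([1650, 410, 100]) cube([109, 19, 1037]);
translate([1903, 410, 100]) cube([109, 19, 1037]);


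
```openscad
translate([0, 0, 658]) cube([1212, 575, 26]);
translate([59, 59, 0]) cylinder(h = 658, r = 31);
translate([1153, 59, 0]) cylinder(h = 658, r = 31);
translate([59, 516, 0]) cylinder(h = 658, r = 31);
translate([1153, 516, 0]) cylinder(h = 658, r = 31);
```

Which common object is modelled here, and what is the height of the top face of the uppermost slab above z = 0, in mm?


A table. The table height is 684 mm.

A 1212×575×26 slab sits at z = 658 on four Ø62 mm round legs — a table. The top surface is at 658 + 26 = 684 mm.


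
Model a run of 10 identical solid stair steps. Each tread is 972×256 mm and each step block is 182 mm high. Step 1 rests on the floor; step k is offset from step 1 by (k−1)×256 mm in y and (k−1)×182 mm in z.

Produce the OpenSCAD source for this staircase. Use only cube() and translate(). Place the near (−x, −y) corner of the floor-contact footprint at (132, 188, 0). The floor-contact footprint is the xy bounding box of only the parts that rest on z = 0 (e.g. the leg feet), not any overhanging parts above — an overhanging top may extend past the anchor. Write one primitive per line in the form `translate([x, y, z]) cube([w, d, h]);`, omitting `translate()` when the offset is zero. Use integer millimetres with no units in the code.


translate([132, 188, 0]) cube([972, 256, 182]);
translate([132, 444, 182]) cube([972, 256, 182]);
translate([132, 700, 364]) cube([972, 256, 182]);
translate([132, 956, 546]) cube([972, 256, 182]);
translate([132, 1212, 728]) cube([972, 256, 182]);
translate([132, 1468, 910]) cube([972, 256, 182]);
translate([132, 1724, 1092]) cube([972, 256, 182]);
translate([132, 1980, 1274]) cube([972, 256, 182]);
translate([132, 2236, 1456]) cube([972, 256, 182]);
translate([132, 2492, 1638]) cube([972, 256, 182]);


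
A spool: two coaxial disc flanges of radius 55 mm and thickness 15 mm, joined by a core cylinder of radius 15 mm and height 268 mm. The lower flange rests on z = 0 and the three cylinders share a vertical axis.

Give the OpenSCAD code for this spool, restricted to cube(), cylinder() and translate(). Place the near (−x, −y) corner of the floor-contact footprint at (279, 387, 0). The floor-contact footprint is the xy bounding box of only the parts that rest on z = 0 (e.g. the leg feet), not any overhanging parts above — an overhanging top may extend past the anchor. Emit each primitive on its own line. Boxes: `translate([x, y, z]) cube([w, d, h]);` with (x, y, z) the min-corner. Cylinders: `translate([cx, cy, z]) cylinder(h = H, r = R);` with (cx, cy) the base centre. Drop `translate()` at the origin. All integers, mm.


translate([334, 442, 0]) cylinder(h = 15, r = 55);
translate([334, 442, 15]) cylinder(h = 268, r = 15);
translate([334, 442, 283]) cylinder(h = 15, r = 55);


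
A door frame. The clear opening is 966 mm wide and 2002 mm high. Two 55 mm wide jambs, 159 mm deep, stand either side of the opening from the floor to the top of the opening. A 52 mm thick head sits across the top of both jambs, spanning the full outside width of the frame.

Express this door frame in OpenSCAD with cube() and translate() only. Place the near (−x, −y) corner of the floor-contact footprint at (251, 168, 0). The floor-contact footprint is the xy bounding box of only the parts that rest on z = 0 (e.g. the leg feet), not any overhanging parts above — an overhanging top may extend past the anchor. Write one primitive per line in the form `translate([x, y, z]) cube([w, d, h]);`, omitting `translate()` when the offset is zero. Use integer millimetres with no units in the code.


translate([251, 168, 0]) cube([55, 159, 2002]);
translate([1272, 168, 0]) cube([55, 159, 2002]);
translate([251, 168, 2002]) cube([1076, 159, 52]);


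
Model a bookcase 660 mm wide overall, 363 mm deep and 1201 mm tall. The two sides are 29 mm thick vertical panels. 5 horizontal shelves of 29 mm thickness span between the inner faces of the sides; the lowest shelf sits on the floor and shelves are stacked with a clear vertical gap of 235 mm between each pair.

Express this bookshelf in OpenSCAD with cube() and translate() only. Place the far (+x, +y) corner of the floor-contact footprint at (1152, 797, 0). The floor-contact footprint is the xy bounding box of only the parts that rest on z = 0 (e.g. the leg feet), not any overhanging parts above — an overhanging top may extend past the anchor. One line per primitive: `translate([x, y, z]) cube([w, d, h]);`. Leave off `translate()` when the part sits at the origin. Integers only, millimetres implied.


translate([492, 434, 0]) cube([29, 363, 1201]);
translate([1123, 434, 0]) cube([29, 363, 1201]);
translate([521, 434, 0]) cube([602, 363, 29]);
translate([521, 434, 264]) cube([602, 363, 29]);
translate([521, 434, 528]) cube([602, 363, 29]);
translate([521, 434, 792]) cube([602, 363, 29]);
translate([521, 434, 1056]) cube([602, 363, 29]);


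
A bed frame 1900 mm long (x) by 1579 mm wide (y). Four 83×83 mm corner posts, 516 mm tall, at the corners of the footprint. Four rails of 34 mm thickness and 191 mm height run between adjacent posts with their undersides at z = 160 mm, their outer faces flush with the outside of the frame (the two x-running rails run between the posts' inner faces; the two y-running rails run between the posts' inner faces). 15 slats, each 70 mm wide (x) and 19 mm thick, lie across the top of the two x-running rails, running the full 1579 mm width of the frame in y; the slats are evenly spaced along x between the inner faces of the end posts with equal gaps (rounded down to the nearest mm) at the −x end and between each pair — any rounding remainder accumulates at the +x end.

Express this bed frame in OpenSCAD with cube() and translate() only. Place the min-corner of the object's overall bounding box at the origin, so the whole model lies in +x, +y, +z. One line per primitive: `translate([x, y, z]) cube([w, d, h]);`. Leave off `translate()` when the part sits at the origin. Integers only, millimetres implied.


cube([83, 83, 516]);
translate([0, 1496, 0]) cube([83, 83, 516]);
translate([1817, 0, 0]) cube([83, 83, 516]);
translate([1817, 1496, 0]) cube([83, 83, 516]);
translate([83, 0, 160]) cube([1734, 34, 191]);
translate([83, 1545, 160]) cube([1734, 34, 191]);
translate([0, 83, 160]) cube([34, 1413, 191]);
translate([1866, 83, 160]) cube([34, 1413, 191]);
translate([125, 0, 351]) cube([70, 1579, 19]);
translate([237, 0, 351]) cube([70, 1579, 19]);
translate([349, 0, 351]) cube([70, 1579, 19]);
translate([461, 0, 351]) cube([70, 1579, 19]);
translate([573, 0, 351]) cube([70, 1579, 19]);
translate([685, 0, 351]) cube([70, 1579, 19]);
translate([797, 0, 351]) cube([70, 1579, 19]);
translate([909, 0, 351]) cube([70, 1579, 19]);
translate([1021, 0, 351]) cube([70, 1579, 19]);
translate([1133, 0, 351]) cube([70, 1579, 19]);
translate([1245, 0, 351]) cube([70, 1579, 19]);
translate([1357, 0, 351]) cube([70, 1579, 19]);
translate([1469, 0, 351]) cube([70, 1579, 19]);
translate([1581, 0, 351]) cube([70, 1579, 19]);
translate([1693, 0, 351]) cube([70, 1579, 19]);


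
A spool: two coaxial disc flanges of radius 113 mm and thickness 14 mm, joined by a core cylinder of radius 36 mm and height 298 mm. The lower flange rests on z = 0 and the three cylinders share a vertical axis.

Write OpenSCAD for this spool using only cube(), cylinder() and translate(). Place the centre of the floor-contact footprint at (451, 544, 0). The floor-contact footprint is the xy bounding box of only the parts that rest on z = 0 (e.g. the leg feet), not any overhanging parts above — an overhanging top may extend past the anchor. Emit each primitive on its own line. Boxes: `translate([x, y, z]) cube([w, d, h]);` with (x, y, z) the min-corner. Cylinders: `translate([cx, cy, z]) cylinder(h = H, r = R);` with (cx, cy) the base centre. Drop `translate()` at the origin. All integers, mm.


translate([451, 544, 0]) cylinder(h = 14, r = 113);
translate([451, 544, 14]) cylinder(h = 298, r = 36);
translate([451, 544, 312]) cylinder(h = 14, r = 113);


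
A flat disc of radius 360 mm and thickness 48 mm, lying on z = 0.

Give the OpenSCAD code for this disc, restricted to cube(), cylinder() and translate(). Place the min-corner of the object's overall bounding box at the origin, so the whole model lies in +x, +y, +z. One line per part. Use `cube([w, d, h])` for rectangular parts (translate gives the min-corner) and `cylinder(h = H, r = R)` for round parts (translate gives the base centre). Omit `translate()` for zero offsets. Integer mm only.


translate([360, 360, 0]) cylinder(h = 48, r = 360);
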